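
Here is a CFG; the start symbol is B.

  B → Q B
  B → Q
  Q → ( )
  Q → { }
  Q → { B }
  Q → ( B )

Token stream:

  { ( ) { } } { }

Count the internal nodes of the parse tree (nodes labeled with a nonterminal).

8

[B [Q { [B [Q ( )] [B [Q { }]]] }] [B [Q { }]]]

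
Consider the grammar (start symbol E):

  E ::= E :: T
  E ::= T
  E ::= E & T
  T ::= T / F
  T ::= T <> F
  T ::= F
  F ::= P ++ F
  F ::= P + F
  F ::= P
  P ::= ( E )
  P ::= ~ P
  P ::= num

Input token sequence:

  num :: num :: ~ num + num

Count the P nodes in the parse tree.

5

[E [E [E [T [F [P num]]]] :: [T [F [P num]]]] :: [T [F [P ~ [P num]] + [F [P num]]]]]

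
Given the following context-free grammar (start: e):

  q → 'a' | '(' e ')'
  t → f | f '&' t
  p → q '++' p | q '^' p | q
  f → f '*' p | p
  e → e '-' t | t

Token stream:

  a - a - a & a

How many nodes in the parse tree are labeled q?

4

[e [e [e [t [f [p [q a]]]]] - [t [f [p [q a]]]]] - [t [f [p [q a]]] & [t [f [p [q a]]]]]]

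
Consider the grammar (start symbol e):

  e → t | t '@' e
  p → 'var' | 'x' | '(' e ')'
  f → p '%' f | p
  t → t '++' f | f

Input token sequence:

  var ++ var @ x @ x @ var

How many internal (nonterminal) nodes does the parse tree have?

[e [t [t [f [p var]]] ++ [f [p var]]] @ [e [t [f [p x]]] @ [e [t [f [p x]]] @ [e [t [f [p var]]]]]]]

19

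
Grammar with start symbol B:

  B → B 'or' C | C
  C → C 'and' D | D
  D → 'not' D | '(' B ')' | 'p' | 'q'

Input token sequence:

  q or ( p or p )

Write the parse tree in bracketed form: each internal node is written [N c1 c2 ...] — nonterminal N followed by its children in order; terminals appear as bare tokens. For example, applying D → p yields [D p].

[B [B [C [D q]]] or [C [D ( [B [B [C [D p]]] or [C [D p]]] )]]]

B
B or C
C or C
D or C
q or C
q or D
q or ( B )
q or ( B or C )
q or ( C or C )
q or ( D or C )
q or ( p or C )
q or ( p or D )
q or ( p or p )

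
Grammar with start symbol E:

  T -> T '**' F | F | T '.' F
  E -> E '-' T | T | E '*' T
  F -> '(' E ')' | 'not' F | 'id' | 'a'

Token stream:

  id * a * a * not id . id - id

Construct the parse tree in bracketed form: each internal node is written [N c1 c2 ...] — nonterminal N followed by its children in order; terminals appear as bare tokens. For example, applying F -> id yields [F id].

[E [E [E [E [E [T [F id]]] * [T [F a]]] * [T [F a]]] * [T [T [F not [F id]]] . [F id]]] - [T [F id]]]

E
E - T
E * T - T
E * T * T - T
E * T * T * T - T
T * T * T * T - T
F * T * T * T - T
id * T * T * T - T
id * F * T * T - T
id * a * T * T - T
id * a * F * T - T
id * a * a * T - T
id * a * a * T . F - T
id * a * a * F . F - T
id * a * a * not F . F - T
id * a * a * not id . F - T
id * a * a * not id . id - T
id * a * a * not id . id - F
id * a * a * not id . id - id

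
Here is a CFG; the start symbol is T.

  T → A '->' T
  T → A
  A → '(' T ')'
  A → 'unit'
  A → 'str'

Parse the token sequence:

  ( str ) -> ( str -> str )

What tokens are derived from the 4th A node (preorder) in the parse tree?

str

[T [A ( [T [A str]] )] -> [T [A ( [T [A str] -> [T [A str]]] )]]]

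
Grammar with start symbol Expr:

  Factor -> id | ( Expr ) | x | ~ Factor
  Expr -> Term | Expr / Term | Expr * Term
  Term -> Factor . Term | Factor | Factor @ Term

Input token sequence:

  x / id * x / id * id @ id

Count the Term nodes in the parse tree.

[Expr [Expr [Expr [Expr [Expr [Term [Factor x]]] / [Term [Factor id]]] * [Term [Factor x]]] / [Term [Factor id]]] * [Term [Factor id] @ [Term [Factor id]]]]

6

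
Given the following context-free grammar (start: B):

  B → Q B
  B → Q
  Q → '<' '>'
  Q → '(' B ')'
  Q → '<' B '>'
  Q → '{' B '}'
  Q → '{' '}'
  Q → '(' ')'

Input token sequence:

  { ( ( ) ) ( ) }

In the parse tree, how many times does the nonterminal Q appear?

4

[B [Q { [B [Q ( [B [Q ( )]] )] [B [Q ( )]]] }]]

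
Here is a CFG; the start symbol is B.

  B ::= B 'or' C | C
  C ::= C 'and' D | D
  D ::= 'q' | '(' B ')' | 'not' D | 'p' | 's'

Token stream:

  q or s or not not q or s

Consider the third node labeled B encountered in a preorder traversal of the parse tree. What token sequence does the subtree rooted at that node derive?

q or s

[B [B [B [B [C [D q]]] or [C [D s]]] or [C [D not [D not [D q]]]]] or [C [D s]]]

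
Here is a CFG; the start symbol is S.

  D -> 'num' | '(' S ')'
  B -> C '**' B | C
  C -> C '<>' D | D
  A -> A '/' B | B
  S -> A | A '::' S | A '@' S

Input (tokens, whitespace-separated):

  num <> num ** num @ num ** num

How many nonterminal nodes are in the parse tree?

18

[S [A [B [C [C [D num]] <> [D num]] ** [B [C [D num]]]]] @ [S [A [B [C [D num]] ** [B [C [D num]]]]]]]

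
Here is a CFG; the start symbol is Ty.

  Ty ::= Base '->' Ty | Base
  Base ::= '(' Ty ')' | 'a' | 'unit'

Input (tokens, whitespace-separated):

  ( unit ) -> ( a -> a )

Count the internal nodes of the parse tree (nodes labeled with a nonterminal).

10

[Ty [Base ( [Ty [Base unit]] )] -> [Ty [Base ( [Ty [Base a] -> [Ty [Base a]]] )]]]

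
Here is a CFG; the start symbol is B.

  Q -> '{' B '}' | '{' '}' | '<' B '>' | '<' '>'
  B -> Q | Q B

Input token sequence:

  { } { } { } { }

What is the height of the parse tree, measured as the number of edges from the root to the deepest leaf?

5

[B [Q { }] [B [Q { }] [B [Q { }] [B [Q { }]]]]]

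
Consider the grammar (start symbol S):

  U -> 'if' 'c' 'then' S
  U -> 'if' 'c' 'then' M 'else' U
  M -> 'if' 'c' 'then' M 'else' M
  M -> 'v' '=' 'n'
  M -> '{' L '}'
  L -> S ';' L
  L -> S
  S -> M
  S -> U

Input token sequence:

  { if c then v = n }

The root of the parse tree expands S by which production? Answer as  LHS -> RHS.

[S [M { [L [S [U if c then [S [M v = n]]]]] }]]

S -> M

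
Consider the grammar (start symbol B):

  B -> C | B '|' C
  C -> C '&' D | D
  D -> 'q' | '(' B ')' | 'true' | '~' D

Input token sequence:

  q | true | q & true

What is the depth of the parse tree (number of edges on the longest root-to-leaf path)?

[B [B [B [C [D q]]] | [C [D true]]] | [C [C [D q]] & [D true]]]

5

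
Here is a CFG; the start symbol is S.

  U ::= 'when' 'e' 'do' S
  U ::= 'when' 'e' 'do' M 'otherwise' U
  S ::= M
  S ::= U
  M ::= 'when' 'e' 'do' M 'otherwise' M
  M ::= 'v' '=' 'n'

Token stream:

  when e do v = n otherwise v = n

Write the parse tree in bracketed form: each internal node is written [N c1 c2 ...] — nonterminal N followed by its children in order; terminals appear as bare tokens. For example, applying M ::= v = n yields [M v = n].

S
M
when e do M otherwise M
when e do v = n otherwise M
when e do v = n otherwise v = n

[S [M when e do [M v = n] otherwise [M v = n]]]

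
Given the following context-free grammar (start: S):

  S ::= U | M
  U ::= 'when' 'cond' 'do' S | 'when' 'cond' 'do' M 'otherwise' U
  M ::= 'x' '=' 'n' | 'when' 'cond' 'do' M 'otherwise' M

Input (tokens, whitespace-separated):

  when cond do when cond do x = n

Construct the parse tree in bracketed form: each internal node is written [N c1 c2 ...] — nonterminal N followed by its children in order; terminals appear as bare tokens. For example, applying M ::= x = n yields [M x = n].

S
U
when cond do S
when cond do U
when cond do when cond do S
when cond do when cond do M
when cond do when cond do x = n

[S [U when cond do [S [U when cond do [S [M x = n]]]]]]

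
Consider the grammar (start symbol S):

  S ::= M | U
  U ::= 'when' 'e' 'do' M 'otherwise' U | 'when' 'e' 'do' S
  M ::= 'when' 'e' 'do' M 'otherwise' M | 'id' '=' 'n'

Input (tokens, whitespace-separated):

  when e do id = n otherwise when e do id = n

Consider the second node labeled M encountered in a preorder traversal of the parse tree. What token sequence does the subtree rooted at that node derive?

id = n

[S [U when e do [M id = n] otherwise [U when e do [S [M id = n]]]]]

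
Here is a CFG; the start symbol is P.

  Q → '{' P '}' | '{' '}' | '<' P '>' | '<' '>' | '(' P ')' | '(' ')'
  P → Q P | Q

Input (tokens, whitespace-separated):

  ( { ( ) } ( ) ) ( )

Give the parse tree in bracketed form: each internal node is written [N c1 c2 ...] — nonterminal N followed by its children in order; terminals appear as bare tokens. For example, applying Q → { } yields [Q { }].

P
Q P
( P ) P
( Q P ) P
( { P } P ) P
( { Q } P ) P
( { ( ) } P ) P
( { ( ) } Q ) P
( { ( ) } ( ) ) P
( { ( ) } ( ) ) Q
( { ( ) } ( ) ) ( )

[P [Q ( [P [Q { [P [Q ( )]] }] [P [Q ( )]]] )] [P [Q ( )]]]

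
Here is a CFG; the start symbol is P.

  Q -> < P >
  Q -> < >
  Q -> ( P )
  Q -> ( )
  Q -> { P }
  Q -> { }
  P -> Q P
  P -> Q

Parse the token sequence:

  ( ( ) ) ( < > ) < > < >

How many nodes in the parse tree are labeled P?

6

[P [Q ( [P [Q ( )]] )] [P [Q ( [P [Q < >]] )] [P [Q < >] [P [Q < >]]]]]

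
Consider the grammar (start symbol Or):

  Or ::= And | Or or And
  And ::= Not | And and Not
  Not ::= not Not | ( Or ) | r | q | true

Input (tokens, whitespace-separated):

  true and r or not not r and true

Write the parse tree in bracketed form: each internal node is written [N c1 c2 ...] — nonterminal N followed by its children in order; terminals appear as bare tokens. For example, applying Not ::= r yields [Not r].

[Or [Or [And [And [Not true]] and [Not r]]] or [And [And [Not not [Not not [Not r]]]] and [Not true]]]

Or
Or or And
And or And
And and Not or And
Not and Not or And
true and Not or And
true and r or And
true and r or And and Not
true and r or Not and Not
true and r or not Not and Not
true and r or not not Not and Not
true and r or not not r and Not
true and r or not not r and true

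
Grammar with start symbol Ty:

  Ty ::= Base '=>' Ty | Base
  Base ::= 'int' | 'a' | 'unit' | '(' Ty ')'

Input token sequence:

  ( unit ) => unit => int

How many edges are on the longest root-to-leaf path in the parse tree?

[Ty [Base ( [Ty [Base unit]] )] => [Ty [Base unit] => [Ty [Base int]]]]

4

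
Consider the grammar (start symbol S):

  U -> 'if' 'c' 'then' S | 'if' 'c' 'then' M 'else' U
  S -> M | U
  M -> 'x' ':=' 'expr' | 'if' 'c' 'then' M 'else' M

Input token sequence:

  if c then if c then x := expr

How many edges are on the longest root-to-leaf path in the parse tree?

[S [U if c then [S [U if c then [S [M x := expr]]]]]]

6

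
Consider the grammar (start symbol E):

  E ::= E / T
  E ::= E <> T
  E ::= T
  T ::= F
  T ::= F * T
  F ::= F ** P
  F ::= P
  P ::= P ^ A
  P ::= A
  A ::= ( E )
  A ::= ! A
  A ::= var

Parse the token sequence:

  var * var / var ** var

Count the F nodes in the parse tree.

4

[E [E [T [F [P [A var]]] * [T [F [P [A var]]]]]] / [T [F [F [P [A var]]] ** [P [A var]]]]]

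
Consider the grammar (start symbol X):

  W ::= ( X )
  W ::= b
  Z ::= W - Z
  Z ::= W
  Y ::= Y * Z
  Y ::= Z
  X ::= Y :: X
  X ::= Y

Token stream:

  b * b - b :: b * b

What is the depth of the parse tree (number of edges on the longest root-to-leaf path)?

[X [Y [Y [Z [W b]]] * [Z [W b] - [Z [W b]]]] :: [X [Y [Y [Z [W b]]] * [Z [W b]]]]]

6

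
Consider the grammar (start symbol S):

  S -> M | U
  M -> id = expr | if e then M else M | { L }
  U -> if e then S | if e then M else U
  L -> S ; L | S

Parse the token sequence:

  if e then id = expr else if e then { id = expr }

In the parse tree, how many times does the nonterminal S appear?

[S [U if e then [M id = expr] else [U if e then [S [M { [L [S [M id = expr]]] }]]]]]

3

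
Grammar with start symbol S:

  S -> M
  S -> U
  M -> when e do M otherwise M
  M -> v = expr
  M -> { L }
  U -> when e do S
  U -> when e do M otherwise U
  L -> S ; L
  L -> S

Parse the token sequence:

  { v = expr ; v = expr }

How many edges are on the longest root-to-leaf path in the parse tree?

[S [M { [L [S [M v = expr]] ; [L [S [M v = expr]]]] }]]

6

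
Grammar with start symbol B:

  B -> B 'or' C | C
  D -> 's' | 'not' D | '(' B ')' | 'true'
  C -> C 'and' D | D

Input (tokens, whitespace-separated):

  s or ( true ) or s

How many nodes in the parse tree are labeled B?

4

[B [B [B [C [D s]]] or [C [D ( [B [C [D true]]] )]]] or [C [D s]]]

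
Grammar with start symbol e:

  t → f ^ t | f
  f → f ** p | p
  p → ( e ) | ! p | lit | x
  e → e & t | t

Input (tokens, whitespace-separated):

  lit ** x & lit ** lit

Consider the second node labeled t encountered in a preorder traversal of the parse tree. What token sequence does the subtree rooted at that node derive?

lit ** lit

[e [e [t [f [f [p lit]] ** [p x]]]] & [t [f [f [p lit]] ** [p lit]]]]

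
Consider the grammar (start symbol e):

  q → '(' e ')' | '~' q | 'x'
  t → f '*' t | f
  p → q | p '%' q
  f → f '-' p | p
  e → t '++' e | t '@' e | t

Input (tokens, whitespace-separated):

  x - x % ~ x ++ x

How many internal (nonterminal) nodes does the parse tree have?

16

[e [t [f [f [p [q x]]] - [p [p [q x]] % [q ~ [q x]]]]] ++ [e [t [f [p [q x]]]]]]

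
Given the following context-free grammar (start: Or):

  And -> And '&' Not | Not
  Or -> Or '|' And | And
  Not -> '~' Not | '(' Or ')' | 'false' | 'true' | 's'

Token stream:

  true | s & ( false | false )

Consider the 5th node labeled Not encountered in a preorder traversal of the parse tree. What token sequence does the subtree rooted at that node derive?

false

[Or [Or [And [Not true]]] | [And [And [Not s]] & [Not ( [Or [Or [And [Not false]]] | [And [Not false]]] )]]]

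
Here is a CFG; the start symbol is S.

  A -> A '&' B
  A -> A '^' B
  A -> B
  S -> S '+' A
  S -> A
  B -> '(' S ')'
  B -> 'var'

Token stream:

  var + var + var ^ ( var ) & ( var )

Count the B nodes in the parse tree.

7

[S [S [S [A [B var]]] + [A [B var]]] + [A [A [A [B var]] ^ [B ( [S [A [B var]]] )]] & [B ( [S [A [B var]]] )]]]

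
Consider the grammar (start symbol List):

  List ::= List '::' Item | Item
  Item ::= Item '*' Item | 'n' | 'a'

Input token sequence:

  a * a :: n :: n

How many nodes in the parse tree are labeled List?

[List [List [List [Item [Item a] * [Item a]]] :: [Item n]] :: [Item n]]

3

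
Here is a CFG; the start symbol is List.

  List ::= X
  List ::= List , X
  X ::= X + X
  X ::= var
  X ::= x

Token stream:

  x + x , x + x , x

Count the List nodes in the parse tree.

3

[List [List [List [X [X x] + [X x]]] , [X [X x] + [X x]]] , [X x]]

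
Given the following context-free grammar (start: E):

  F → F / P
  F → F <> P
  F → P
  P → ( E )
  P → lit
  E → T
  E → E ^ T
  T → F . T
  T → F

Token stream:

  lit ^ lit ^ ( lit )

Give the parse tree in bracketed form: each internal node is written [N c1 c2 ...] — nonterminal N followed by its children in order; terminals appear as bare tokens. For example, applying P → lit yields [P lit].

[E [E [E [T [F [P lit]]]] ^ [T [F [P lit]]]] ^ [T [F [P ( [E [T [F [P lit]]]] )]]]]

E
E ^ T
E ^ T ^ T
T ^ T ^ T
F ^ T ^ T
P ^ T ^ T
lit ^ T ^ T
lit ^ F ^ T
lit ^ P ^ T
lit ^ lit ^ T
lit ^ lit ^ F
lit ^ lit ^ P
lit ^ lit ^ ( E )
lit ^ lit ^ ( T )
lit ^ lit ^ ( F )
lit ^ lit ^ ( P )
lit ^ lit ^ ( lit )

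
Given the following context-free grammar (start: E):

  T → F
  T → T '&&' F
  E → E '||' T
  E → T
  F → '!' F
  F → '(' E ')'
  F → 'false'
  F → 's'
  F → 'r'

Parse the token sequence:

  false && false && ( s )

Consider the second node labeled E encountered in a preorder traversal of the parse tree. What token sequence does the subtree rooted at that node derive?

[E [T [T [T [F false]] && [F false]] && [F ( [E [T [F s]]] )]]]

s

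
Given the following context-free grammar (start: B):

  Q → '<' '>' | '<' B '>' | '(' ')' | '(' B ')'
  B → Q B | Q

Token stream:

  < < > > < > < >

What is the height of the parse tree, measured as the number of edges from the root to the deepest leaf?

4

[B [Q < [B [Q < >]] >] [B [Q < >] [B [Q < >]]]]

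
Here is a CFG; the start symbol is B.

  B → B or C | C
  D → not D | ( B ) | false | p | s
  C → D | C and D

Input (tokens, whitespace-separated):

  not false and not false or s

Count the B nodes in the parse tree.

2

[B [B [C [C [D not [D false]]] and [D not [D false]]]] or [C [D s]]]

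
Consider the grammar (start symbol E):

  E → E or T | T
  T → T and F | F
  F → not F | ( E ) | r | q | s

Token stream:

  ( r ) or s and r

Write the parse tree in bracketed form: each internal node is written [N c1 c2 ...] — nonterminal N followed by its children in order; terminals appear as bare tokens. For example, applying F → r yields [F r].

[E [E [T [F ( [E [T [F r]]] )]]] or [T [T [F s]] and [F r]]]

E
E or T
T or T
F or T
( E ) or T
( T ) or T
( F ) or T
( r ) or T
( r ) or T and F
( r ) or F and F
( r ) or s and F
( r ) or s and r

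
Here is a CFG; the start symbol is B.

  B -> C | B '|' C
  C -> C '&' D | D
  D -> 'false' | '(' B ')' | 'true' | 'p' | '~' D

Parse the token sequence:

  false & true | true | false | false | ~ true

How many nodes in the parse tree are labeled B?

5

[B [B [B [B [B [C [C [D false]] & [D true]]] | [C [D true]]] | [C [D false]]] | [C [D false]]] | [C [D ~ [D true]]]]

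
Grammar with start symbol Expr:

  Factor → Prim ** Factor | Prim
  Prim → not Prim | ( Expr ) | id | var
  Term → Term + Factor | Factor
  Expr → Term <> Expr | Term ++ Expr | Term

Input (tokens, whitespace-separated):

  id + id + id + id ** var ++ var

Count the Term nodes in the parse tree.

5

[Expr [Term [Term [Term [Term [Factor [Prim id]]] + [Factor [Prim id]]] + [Factor [Prim id]]] + [Factor [Prim id] ** [Factor [Prim var]]]] ++ [Expr [Term [Factor [Prim var]]]]]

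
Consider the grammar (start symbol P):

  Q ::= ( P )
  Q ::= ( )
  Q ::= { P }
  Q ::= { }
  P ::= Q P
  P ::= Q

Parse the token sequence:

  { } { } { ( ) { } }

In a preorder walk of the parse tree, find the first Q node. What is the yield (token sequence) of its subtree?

{ }

[P [Q { }] [P [Q { }] [P [Q { [P [Q ( )] [P [Q { }]]] }]]]]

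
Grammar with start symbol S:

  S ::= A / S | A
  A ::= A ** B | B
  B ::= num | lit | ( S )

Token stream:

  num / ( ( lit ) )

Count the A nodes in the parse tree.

4

[S [A [B num]] / [S [A [B ( [S [A [B ( [S [A [B lit]]] )]]] )]]]]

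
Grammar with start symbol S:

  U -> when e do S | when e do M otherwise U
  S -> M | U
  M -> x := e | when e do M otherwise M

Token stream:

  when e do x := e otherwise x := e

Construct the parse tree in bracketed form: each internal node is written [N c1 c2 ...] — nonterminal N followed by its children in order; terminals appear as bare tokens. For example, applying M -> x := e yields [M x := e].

[S [M when e do [M x := e] otherwise [M x := e]]]

S
M
when e do M otherwise M
when e do x := e otherwise M
when e do x := e otherwise x := e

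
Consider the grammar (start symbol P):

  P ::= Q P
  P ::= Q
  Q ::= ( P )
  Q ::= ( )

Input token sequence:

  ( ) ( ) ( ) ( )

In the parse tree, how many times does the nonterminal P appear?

4

[P [Q ( )] [P [Q ( )] [P [Q ( )] [P [Q ( )]]]]]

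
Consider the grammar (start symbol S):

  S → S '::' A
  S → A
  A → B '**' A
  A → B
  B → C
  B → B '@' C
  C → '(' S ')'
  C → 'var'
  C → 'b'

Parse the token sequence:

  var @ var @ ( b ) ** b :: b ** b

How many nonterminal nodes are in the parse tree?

[S [S [A [B [B [B [C var]] @ [C var]] @ [C ( [S [A [B [C b]]]] )]] ** [A [B [C b]]]]] :: [A [B [C b]] ** [A [B [C b]]]]]

22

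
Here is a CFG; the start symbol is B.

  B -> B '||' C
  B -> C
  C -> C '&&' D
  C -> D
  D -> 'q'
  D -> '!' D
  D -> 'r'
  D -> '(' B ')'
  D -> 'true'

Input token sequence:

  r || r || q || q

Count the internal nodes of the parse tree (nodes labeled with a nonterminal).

[B [B [B [B [C [D r]]] || [C [D r]]] || [C [D q]]] || [C [D q]]]

12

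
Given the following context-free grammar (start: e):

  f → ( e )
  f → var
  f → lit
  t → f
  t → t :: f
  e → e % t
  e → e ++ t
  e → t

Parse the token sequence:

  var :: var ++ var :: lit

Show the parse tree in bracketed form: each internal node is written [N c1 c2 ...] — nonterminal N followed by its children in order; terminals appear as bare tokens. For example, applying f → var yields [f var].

e
e ++ t
t ++ t
t :: f ++ t
f :: f ++ t
var :: f ++ t
var :: var ++ t
var :: var ++ t :: f
var :: var ++ f :: f
var :: var ++ var :: f
var :: var ++ var :: lit

[e [e [t [t [f var]] :: [f var]]] ++ [t [t [f var]] :: [f lit]]]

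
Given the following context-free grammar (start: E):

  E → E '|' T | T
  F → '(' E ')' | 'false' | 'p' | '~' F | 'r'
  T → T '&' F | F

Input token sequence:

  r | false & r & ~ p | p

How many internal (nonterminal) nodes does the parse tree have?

[E [E [E [T [F r]]] | [T [T [T [F false]] & [F r]] & [F ~ [F p]]]] | [T [F p]]]

14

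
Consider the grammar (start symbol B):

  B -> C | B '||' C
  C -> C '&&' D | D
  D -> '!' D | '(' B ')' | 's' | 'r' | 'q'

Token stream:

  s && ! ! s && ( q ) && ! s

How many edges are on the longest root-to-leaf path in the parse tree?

7

[B [C [C [C [C [D s]] && [D ! [D ! [D s]]]] && [D ( [B [C [D q]]] )]] && [D ! [D s]]]]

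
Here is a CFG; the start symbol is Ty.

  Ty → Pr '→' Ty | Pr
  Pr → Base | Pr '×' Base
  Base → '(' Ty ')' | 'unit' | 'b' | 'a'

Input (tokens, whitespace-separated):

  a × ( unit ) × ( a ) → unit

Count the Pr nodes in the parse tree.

6

[Ty [Pr [Pr [Pr [Base a]] × [Base ( [Ty [Pr [Base unit]]] )]] × [Base ( [Ty [Pr [Base a]]] )]] → [Ty [Pr [Base unit]]]]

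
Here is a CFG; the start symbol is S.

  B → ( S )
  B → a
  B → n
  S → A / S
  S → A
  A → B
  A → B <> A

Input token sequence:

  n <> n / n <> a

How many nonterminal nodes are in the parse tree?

[S [A [B n] <> [A [B n]]] / [S [A [B n] <> [A [B a]]]]]

10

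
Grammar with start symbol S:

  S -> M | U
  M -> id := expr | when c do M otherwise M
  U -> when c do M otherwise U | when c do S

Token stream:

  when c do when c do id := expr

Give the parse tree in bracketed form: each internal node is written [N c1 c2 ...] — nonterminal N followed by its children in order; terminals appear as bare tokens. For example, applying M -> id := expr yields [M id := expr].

[S [U when c do [S [U when c do [S [M id := expr]]]]]]

S
U
when c do S
when c do U
when c do when c do S
when c do when c do M
when c do when c do id := expr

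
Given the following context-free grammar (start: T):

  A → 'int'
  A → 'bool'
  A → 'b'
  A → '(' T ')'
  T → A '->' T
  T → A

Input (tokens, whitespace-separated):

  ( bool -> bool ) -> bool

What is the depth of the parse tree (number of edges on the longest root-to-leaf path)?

5

[T [A ( [T [A bool] -> [T [A bool]]] )] -> [T [A bool]]]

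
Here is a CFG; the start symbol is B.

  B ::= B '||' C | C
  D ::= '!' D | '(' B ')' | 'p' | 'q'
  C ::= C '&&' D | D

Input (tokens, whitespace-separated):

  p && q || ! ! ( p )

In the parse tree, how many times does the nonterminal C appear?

4

[B [B [C [C [D p]] && [D q]]] || [C [D ! [D ! [D ( [B [C [D p]]] )]]]]]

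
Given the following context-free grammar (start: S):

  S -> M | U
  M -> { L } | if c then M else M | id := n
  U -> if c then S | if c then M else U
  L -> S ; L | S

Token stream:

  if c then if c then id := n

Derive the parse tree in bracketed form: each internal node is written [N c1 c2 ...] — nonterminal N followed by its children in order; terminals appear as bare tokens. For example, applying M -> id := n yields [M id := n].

S
U
if c then S
if c then U
if c then if c then S
if c then if c then M
if c then if c then id := n

[S [U if c then [S [U if c then [S [M id := n]]]]]]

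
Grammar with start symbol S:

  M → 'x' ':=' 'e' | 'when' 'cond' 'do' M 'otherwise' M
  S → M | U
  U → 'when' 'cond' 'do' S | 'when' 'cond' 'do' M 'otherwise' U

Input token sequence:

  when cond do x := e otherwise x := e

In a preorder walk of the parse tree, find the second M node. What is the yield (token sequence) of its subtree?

[S [M when cond do [M x := e] otherwise [M x := e]]]

x := e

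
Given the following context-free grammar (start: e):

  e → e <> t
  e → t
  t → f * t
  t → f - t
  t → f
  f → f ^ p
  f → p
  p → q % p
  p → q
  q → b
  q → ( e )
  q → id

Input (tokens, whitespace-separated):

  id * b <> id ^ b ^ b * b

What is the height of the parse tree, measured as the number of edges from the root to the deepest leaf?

[e [e [t [f [p [q id]]] * [t [f [p [q b]]]]]] <> [t [f [f [f [p [q id]]] ^ [p [q b]]] ^ [p [q b]]] * [t [f [p [q b]]]]]]

7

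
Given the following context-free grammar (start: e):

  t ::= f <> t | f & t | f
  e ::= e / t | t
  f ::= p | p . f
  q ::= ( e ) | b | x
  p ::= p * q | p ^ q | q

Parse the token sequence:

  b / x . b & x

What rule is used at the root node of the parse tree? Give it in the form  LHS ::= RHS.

[e [e [t [f [p [q b]]]]] / [t [f [p [q x]] . [f [p [q b]]]] & [t [f [p [q x]]]]]]

e ::= e / t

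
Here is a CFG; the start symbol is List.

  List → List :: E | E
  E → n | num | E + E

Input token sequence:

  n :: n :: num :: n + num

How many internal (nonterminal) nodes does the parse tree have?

[List [List [List [List [E n]] :: [E n]] :: [E num]] :: [E [E n] + [E num]]]

10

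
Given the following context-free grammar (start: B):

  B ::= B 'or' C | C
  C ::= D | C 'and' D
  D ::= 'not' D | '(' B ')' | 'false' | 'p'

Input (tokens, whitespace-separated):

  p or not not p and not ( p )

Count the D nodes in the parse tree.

7

[B [B [C [D p]]] or [C [C [D not [D not [D p]]]] and [D not [D ( [B [C [D p]]] )]]]]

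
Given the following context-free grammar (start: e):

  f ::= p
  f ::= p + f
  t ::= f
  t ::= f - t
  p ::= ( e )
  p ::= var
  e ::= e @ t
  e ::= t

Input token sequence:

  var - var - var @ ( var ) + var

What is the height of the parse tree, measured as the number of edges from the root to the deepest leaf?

[e [e [t [f [p var]] - [t [f [p var]] - [t [f [p var]]]]]] @ [t [f [p ( [e [t [f [p var]]]] )] + [f [p var]]]]]

8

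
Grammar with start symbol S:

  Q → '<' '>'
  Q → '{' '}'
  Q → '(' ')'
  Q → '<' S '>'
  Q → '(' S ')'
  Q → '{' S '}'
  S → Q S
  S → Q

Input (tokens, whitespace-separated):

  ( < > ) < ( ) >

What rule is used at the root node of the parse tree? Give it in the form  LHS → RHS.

S → Q S

[S [Q ( [S [Q < >]] )] [S [Q < [S [Q ( )]] >]]]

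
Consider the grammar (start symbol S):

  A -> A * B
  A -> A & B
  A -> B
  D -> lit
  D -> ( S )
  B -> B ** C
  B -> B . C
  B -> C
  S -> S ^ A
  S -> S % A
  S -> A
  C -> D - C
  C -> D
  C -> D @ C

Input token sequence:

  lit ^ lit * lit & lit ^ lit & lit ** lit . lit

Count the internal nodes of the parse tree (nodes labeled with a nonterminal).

33

[S [S [S [A [B [C [D lit]]]]] ^ [A [A [A [B [C [D lit]]]] * [B [C [D lit]]]] & [B [C [D lit]]]]] ^ [A [A [B [C [D lit]]]] & [B [B [B [C [D lit]]] ** [C [D lit]]] . [C [D lit]]]]]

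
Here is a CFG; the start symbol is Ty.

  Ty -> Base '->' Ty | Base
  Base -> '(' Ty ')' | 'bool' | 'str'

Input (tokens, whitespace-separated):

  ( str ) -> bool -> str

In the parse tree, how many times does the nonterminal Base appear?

[Ty [Base ( [Ty [Base str]] )] -> [Ty [Base bool] -> [Ty [Base str]]]]

4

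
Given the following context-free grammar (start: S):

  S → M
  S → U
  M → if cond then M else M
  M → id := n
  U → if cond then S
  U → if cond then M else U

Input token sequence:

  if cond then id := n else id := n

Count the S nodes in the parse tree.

1

[S [M if cond then [M id := n] else [M id := n]]]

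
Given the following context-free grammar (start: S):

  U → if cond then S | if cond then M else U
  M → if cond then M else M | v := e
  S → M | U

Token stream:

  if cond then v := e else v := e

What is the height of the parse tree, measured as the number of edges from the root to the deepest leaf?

[S [M if cond then [M v := e] else [M v := e]]]

3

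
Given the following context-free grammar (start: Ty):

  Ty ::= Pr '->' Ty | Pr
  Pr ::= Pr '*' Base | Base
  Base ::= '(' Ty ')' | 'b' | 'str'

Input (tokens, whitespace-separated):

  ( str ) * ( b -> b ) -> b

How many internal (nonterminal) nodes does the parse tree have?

[Ty [Pr [Pr [Base ( [Ty [Pr [Base str]]] )]] * [Base ( [Ty [Pr [Base b]] -> [Ty [Pr [Base b]]]] )]] -> [Ty [Pr [Base b]]]]

17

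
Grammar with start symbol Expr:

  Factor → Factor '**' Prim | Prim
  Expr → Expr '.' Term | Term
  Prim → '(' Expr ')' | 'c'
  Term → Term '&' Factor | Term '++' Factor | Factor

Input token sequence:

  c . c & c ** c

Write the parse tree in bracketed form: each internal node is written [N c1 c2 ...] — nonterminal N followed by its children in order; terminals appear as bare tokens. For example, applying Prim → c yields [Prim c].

Expr
Expr . Term
Term . Term
Factor . Term
Prim . Term
c . Term
c . Term & Factor
c . Factor & Factor
c . Prim & Factor
c . c & Factor
c . c & Factor ** Prim
c . c & Prim ** Prim
c . c & c ** Prim
c . c & c ** c

[Expr [Expr [Term [Factor [Prim c]]]] . [Term [Term [Factor [Prim c]]] & [Factor [Factor [Prim c]] ** [Prim c]]]]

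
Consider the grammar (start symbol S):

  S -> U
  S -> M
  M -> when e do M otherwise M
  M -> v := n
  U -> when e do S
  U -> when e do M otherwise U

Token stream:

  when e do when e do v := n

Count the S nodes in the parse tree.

[S [U when e do [S [U when e do [S [M v := n]]]]]]

3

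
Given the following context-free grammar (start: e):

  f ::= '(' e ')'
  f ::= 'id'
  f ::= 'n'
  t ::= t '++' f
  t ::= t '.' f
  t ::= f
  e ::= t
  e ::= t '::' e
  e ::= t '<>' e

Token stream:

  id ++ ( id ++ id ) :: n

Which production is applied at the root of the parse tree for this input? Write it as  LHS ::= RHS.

[e [t [t [f id]] ++ [f ( [e [t [t [f id]] ++ [f id]]] )]] :: [e [t [f n]]]]

e ::= t '::' e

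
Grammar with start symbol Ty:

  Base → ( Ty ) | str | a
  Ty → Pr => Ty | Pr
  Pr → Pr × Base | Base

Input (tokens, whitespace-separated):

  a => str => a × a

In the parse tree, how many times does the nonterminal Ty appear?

3

[Ty [Pr [Base a]] => [Ty [Pr [Base str]] => [Ty [Pr [Pr [Base a]] × [Base a]]]]]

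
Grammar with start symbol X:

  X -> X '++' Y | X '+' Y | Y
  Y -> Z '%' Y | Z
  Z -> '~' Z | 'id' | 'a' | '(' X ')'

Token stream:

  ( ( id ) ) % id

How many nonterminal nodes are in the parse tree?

11

[X [Y [Z ( [X [Y [Z ( [X [Y [Z id]]] )]]] )] % [Y [Z id]]]]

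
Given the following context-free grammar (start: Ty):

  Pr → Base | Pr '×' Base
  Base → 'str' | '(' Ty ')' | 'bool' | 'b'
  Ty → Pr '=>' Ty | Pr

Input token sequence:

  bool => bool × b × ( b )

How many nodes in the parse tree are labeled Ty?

3

[Ty [Pr [Base bool]] => [Ty [Pr [Pr [Pr [Base bool]] × [Base b]] × [Base ( [Ty [Pr [Base b]]] )]]]]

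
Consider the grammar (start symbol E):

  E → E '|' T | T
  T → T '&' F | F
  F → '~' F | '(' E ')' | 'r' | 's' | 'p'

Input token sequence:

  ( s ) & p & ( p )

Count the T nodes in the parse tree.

[E [T [T [T [F ( [E [T [F s]]] )]] & [F p]] & [F ( [E [T [F p]]] )]]]

5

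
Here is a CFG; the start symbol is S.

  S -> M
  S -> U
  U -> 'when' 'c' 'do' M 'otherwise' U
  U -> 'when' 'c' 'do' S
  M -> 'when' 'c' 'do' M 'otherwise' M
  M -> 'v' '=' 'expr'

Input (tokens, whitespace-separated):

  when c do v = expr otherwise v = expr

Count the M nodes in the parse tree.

[S [M when c do [M v = expr] otherwise [M v = expr]]]

3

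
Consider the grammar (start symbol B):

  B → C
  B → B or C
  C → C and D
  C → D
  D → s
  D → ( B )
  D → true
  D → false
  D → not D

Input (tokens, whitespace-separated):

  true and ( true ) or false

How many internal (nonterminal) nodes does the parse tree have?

[B [B [C [C [D true]] and [D ( [B [C [D true]]] )]]] or [C [D false]]]

11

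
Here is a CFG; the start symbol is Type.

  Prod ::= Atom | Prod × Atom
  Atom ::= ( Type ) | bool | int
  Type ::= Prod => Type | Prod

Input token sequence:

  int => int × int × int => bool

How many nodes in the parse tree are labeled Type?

3

[Type [Prod [Atom int]] => [Type [Prod [Prod [Prod [Atom int]] × [Atom int]] × [Atom int]] => [Type [Prod [Atom bool]]]]]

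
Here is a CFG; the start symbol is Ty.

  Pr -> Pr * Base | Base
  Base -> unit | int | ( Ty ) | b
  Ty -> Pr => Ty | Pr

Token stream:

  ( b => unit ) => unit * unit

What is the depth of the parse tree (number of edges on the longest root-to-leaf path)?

[Ty [Pr [Base ( [Ty [Pr [Base b]] => [Ty [Pr [Base unit]]]] )]] => [Ty [Pr [Pr [Base unit]] * [Base unit]]]]

7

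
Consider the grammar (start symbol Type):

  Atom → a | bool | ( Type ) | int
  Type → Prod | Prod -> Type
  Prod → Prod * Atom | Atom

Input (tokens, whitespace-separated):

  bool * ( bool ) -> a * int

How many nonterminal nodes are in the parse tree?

[Type [Prod [Prod [Atom bool]] * [Atom ( [Type [Prod [Atom bool]]] )]] -> [Type [Prod [Prod [Atom a]] * [Atom int]]]]

13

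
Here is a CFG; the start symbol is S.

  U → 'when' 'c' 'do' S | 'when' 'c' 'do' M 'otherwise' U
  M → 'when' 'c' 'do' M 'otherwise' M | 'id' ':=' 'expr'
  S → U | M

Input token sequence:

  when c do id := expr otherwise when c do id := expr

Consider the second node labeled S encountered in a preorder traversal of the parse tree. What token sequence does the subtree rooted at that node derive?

id := expr

[S [U when c do [M id := expr] otherwise [U when c do [S [M id := expr]]]]]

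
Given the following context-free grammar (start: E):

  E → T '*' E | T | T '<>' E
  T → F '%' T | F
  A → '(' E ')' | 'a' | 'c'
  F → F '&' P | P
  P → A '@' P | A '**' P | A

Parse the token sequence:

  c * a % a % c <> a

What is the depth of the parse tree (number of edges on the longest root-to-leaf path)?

[E [T [F [P [A c]]]] * [E [T [F [P [A a]]] % [T [F [P [A a]]] % [T [F [P [A c]]]]]] <> [E [T [F [P [A a]]]]]]]

8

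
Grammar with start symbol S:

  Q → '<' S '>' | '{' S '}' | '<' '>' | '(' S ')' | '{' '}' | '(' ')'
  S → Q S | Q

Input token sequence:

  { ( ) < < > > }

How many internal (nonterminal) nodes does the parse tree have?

[S [Q { [S [Q ( )] [S [Q < [S [Q < >]] >]]] }]]

8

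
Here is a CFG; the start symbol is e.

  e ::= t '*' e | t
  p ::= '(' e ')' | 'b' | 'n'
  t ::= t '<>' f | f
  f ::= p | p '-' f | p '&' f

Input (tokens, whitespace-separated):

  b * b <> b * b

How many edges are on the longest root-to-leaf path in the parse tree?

[e [t [f [p b]]] * [e [t [t [f [p b]]] <> [f [p b]]] * [e [t [f [p b]]]]]]

6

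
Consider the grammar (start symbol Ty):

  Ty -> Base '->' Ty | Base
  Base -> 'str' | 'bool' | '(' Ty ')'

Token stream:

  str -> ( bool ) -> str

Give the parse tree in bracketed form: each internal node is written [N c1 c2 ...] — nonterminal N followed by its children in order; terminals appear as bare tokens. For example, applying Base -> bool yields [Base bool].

Ty
Base -> Ty
str -> Ty
str -> Base -> Ty
str -> ( Ty ) -> Ty
str -> ( Base ) -> Ty
str -> ( bool ) -> Ty
str -> ( bool ) -> Base
str -> ( bool ) -> str

[Ty [Base str] -> [Ty [Base ( [Ty [Base bool]] )] -> [Ty [Base str]]]]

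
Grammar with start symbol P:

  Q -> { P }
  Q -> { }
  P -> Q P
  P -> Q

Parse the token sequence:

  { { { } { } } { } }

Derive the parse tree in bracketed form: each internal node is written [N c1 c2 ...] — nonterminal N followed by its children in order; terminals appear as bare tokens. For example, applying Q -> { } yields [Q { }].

[P [Q { [P [Q { [P [Q { }] [P [Q { }]]] }] [P [Q { }]]] }]]

P
Q
{ P }
{ Q P }
{ { P } P }
{ { Q P } P }
{ { { } P } P }
{ { { } Q } P }
{ { { } { } } P }
{ { { } { } } Q }
{ { { } { } } { } }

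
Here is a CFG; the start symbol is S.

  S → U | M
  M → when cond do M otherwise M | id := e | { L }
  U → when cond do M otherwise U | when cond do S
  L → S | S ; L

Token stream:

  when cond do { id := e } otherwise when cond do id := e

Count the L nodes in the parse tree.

[S [U when cond do [M { [L [S [M id := e]]] }] otherwise [U when cond do [S [M id := e]]]]]

1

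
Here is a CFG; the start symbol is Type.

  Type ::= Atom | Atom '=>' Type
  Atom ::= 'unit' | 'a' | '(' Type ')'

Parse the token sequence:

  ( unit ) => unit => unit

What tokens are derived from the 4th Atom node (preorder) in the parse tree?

[Type [Atom ( [Type [Atom unit]] )] => [Type [Atom unit] => [Type [Atom unit]]]]

unit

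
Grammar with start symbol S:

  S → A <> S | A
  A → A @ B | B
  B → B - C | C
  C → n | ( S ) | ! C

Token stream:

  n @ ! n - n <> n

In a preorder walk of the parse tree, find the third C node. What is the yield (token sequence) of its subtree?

[S [A [A [B [C n]]] @ [B [B [C ! [C n]]] - [C n]]] <> [S [A [B [C n]]]]]

n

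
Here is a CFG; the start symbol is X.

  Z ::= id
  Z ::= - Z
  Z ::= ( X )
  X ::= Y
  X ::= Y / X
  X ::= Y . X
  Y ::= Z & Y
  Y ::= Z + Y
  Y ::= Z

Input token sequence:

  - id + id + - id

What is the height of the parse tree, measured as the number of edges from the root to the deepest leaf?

6

[X [Y [Z - [Z id]] + [Y [Z id] + [Y [Z - [Z id]]]]]]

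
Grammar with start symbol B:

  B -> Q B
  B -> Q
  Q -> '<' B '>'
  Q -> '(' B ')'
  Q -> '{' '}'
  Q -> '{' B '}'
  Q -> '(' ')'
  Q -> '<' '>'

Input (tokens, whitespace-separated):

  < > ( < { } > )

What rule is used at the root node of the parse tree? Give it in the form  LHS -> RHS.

B -> Q B

[B [Q < >] [B [Q ( [B [Q < [B [Q { }]] >]] )]]]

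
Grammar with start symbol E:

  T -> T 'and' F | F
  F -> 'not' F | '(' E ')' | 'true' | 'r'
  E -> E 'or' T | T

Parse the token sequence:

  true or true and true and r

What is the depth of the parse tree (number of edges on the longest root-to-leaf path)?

5

[E [E [T [F true]]] or [T [T [T [F true]] and [F true]] and [F r]]]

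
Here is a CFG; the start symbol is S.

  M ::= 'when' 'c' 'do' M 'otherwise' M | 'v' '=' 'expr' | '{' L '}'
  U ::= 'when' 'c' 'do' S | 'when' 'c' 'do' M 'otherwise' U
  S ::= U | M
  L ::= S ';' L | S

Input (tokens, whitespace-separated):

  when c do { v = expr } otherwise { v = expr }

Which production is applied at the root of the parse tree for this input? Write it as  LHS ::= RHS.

S ::= M

[S [M when c do [M { [L [S [M v = expr]]] }] otherwise [M { [L [S [M v = expr]]] }]]]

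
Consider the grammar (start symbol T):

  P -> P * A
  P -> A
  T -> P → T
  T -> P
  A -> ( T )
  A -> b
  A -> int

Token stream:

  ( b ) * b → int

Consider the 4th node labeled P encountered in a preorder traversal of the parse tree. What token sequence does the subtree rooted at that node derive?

int

[T [P [P [A ( [T [P [A b]]] )]] * [A b]] → [T [P [A int]]]]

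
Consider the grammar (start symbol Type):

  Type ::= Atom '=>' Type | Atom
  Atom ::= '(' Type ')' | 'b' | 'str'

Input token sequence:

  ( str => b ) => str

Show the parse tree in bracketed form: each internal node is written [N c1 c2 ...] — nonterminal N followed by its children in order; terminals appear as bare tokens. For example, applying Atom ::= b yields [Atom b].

[Type [Atom ( [Type [Atom str] => [Type [Atom b]]] )] => [Type [Atom str]]]

Type
Atom => Type
( Type ) => Type
( Atom => Type ) => Type
( str => Type ) => Type
( str => Atom ) => Type
( str => b ) => Type
( str => b ) => Atom
( str => b ) => str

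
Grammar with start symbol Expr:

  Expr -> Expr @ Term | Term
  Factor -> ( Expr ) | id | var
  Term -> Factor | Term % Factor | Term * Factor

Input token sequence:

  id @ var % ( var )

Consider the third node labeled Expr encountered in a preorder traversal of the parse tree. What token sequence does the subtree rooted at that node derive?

var

[Expr [Expr [Term [Factor id]]] @ [Term [Term [Factor var]] % [Factor ( [Expr [Term [Factor var]]] )]]]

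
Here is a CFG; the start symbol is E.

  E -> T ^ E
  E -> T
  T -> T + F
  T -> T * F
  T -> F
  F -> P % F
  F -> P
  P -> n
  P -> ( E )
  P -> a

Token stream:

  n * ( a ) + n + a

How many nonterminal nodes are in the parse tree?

[E [T [T [T [T [F [P n]]] * [F [P ( [E [T [F [P a]]]] )]]] + [F [P n]]] + [F [P a]]]]

17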